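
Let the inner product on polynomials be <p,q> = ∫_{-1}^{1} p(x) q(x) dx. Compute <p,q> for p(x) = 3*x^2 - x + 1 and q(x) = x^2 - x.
<p,q> = 38/15

Expand the product: p(x)·q(x) = 3*x^4 - 4*x^3 + 2*x^2 - x.
∫_{-1}^{1} of each monomial x^k gives [2/(k+1) if k even, 0 if k odd]. Integrating term-by-term (or equivalently evaluating the antiderivative F(x) = 3*x^5/5 - x^4 + 2*x^3/3 - x^2/2 at the endpoints):
  F(1) − F(−1) = -7/30 − (-83/30) = 38/15.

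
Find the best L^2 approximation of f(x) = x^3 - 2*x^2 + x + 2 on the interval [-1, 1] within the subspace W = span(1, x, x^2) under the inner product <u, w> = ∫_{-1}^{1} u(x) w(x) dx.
g(x) = -2*x^2 + 8*x/5 + 2

The best approximation g ∈ W is the orthogonal projection of f onto W. Writing g = a_0 + a_1 x + a_2 x^2, the coefficients solve the normal equations G · a = b where
  G_{ij} = <φ_i, φ_j> and b_i = <f, φ_i>, with φ_0 = 1, φ_1 = x, φ_2 = x^2.
G =
  [2, 0, 2/3]
  [0, 2/3, 0]
  [2/3, 0, 2/5],
b = (8/3, 16/15, 8/15).
Solving gives a_0 = 2, a_1 = 8/5, a_2 = -2, so
  g(x) = -2*x^2 + 8*x/5 + 2.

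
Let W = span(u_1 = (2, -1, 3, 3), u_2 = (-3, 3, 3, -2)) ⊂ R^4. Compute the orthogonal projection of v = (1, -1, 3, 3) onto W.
proj_W(v) = (1095/677, -462/677, 2070/677, 1785/677)

Set up U = [u_1 | ... | u_2] ∈ R^(4×2). The projector onto W = col(U) is P = U (U^T U)^(-1) U^T.
Compute U^T U =
  [23, -6]
  [-6, 31],
and U^T v = (21, -3).
Solve U^T U · c = U^T v for the coefficients: c = (633/677, 57/677). The projection is proj_W(v) = U c.
Check: (v - proj_W(v)) · u_1 = 0  (should be 0).
Check: (v - proj_W(v)) · u_2 = 0  (should be 0).
Result: proj_W(v) = (1095/677, -462/677, 2070/677, 1785/677).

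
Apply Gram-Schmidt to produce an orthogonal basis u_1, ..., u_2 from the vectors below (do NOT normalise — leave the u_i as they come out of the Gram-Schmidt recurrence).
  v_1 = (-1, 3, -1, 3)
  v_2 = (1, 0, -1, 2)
Orthogonal basis:
  u_1 = (-1, 3, -1, 3)
  u_2 = (13/10, -9/10, -7/10, 11/10)

Apply the Gram-Schmidt recurrence
  u_1 = v_1
  u_i = v_i − Σ_{j<i} ((v_i · u_j) / (u_j · u_j)) · u_j.

Step by step this gives:
  u_1 = (-1, 3, -1, 3)
  u_2 = (13/10, -9/10, -7/10, 11/10)

Orthogonality check:
  u_2 · u_1 = 0 (should be 0)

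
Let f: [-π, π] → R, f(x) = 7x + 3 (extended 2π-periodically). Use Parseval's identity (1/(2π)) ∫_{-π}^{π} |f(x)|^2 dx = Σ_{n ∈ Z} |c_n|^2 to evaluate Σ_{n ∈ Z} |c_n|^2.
Σ |c_n|^2 = 49π^2/3 + 9

Expand and integrate term by term over [-π, π]:
  ∫ (7x)^2 dx = 49·(2π^3/3); ∫ 2·7·(3)·x dx = 0 (odd integrand); ∫ 3^2 dx = 9·2π.
So (1/(2π)) ∫_{-π}^{π} (7x + 3)^2 dx = 49π^2/3 + 9 = 49π^2/3 + 9.
Parseval ⇒ Σ |c_n|^2 = 49π^2/3 + 9.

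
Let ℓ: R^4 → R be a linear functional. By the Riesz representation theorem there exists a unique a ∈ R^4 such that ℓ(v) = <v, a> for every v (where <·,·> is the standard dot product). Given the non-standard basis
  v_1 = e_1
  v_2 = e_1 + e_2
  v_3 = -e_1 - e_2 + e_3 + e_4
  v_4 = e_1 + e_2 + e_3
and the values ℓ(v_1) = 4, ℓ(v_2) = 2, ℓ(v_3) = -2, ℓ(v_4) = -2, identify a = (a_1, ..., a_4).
a = (4, -2, -4, 4)

Write a = (a_1, ..., a_4) in the standard basis. For each basis vector v_i, ℓ(v_i) = <v_i, a> is a linear equation in the a_j's. Collect the n equations into a matrix system V a = ℓ, where row i of V is v_i (expressed in the standard basis). Since V is invertible (lower-triangular with 1s on the diagonal, up to permutation), solve by back-substitution:
  V =
[[1, 0, 0, 0],
 [1, 1, 0, 0],
 [-1, -1, 1, 1],
 [1, 1, 1, 0]]
  V a = (4, 2, -2, -2)
Solving gives a = (4, -2, -4, 4).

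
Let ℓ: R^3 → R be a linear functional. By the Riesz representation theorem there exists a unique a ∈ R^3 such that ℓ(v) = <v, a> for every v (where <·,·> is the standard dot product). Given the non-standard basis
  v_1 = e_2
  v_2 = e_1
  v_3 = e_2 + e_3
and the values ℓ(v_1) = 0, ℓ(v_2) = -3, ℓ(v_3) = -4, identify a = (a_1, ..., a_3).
a = (-3, 0, -4)

Write a = (a_1, ..., a_3) in the standard basis. For each basis vector v_i, ℓ(v_i) = <v_i, a> is a linear equation in the a_j's. Collect the n equations into a matrix system V a = ℓ, where row i of V is v_i (expressed in the standard basis). Since V is invertible (lower-triangular with 1s on the diagonal, up to permutation), solve by back-substitution:
  V =
[[0, 1, 0],
 [1, 0, 0],
 [0, 1, 1]]
  V a = (0, -3, -4)
Solving gives a = (-3, 0, -4).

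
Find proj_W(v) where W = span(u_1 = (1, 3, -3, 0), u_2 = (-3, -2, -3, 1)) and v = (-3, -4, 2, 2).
proj_W(v) = (-1224/437, -6*2**(37/565)*3**(16/565)*5**(202/565)*7**(191/565)/5, 708/437, 13/23)

Set up U = [u_1 | ... | u_2] ∈ R^(4×2). The projector onto W = col(U) is P = U (U^T U)^(-1) U^T.
Compute U^T U =
  [19, 0]
  [0, 23],
and U^T v = (-21, 13).
Solve U^T U · c = U^T v for the coefficients: c = (-21/19, 13/23). The projection is proj_W(v) = U c.
Check: (v - proj_W(v)) · u_1 = 0  (should be 0).
Check: (v - proj_W(v)) · u_2 = 0  (should be 0).
Result: proj_W(v) = (-1224/437, -6*2**(37/565)*3**(16/565)*5**(202/565)*7**(191/565)/5, 708/437, 13/23).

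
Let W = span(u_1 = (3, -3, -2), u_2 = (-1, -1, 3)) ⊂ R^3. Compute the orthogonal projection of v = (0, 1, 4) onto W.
proj_W(v) = (-341/206, -11/206, 319/103)

Set up U = [u_1 | ... | u_2] ∈ R^(3×2). The projector onto W = col(U) is P = U (U^T U)^(-1) U^T.
Compute U^T U =
  [22, -6]
  [-6, 11],
and U^T v = (-11, 11).
Solve U^T U · c = U^T v for the coefficients: c = (-55/206, 88/103). The projection is proj_W(v) = U c.
Check: (v - proj_W(v)) · u_1 = 0  (should be 0).
Check: (v - proj_W(v)) · u_2 = 0  (should be 0).
Result: proj_W(v) = (-341/206, -11/206, 319/103).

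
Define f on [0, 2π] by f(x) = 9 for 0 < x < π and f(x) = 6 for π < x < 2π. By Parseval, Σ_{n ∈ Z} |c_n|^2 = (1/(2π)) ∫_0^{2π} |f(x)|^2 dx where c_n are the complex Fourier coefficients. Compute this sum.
Σ |c_n|^2 = 117/2

Parseval equates the L^2 energy of f (normalised by 1/(2π)) with the ℓ^2 sum of its Fourier coefficients: (1/(2π)) ∫_0^{2π} |f|^2 = Σ |c_n|^2.
Compute the left side: (1/(2π)) [∫_0^π 9^2 dx + ∫_π^{2π} 6^2 dx] = (1/(2π)) · (81π + 36π) = (81 + 36)/2 = 117/2.
So Σ_{n ∈ Z} |c_n|^2 = 117/2.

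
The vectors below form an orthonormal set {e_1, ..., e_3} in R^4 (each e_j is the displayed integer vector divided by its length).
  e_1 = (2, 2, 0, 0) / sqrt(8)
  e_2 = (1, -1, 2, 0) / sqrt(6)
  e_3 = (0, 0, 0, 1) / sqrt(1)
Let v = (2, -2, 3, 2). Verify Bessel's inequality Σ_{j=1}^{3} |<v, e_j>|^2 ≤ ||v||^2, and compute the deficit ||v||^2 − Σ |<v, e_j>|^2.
Σ |<v, e_j>|^2 = 62/3; ||v||^2 = 21; deficit = 1/3

Write each e_j = u_j / sqrt(<u_j, u_j>) where u_j is the displayed integer vector. Then <v, e_j> = <v, u_j> / sqrt(<u_j, u_j>), so |<v, e_j>|^2 = <v, u_j>^2 / <u_j, u_j>.
Coefficients: <v, e_1> = 0/sqrt(8), <v, e_2> = 10/sqrt(6), <v, e_3> = 2/sqrt(1).
Square and sum: Σ |<v, e_j>|^2 = 62/3.
Compute ||v||^2 = v·v = 21.
Deficit = 21 − 62/3 = 1/3 ≥ 0, confirming Bessel's inequality. (The deficit equals ||v − Σ <v,e_j> e_j||^2, the squared distance from v to span{e_j}.)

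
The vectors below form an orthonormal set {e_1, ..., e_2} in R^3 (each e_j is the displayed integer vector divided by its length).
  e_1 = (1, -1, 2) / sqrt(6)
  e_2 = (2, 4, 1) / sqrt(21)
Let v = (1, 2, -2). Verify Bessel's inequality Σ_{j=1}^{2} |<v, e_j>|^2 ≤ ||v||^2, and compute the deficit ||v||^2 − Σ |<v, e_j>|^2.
Σ |<v, e_j>|^2 = 101/14; ||v||^2 = 9; deficit = 25/14

Write each e_j = u_j / sqrt(<u_j, u_j>) where u_j is the displayed integer vector. Then <v, e_j> = <v, u_j> / sqrt(<u_j, u_j>), so |<v, e_j>|^2 = <v, u_j>^2 / <u_j, u_j>.
Coefficients: <v, e_1> = -5/sqrt(6), <v, e_2> = 8/sqrt(21).
Square and sum: Σ |<v, e_j>|^2 = 101/14.
Compute ||v||^2 = v·v = 9.
Deficit = 9 − 101/14 = 25/14 ≥ 0, confirming Bessel's inequality. (The deficit equals ||v − Σ <v,e_j> e_j||^2, the squared distance from v to span{e_j}.)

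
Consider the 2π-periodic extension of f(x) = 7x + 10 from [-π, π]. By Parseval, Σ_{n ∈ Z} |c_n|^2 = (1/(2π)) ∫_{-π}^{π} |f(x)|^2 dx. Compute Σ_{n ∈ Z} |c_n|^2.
Σ |c_n|^2 = 49π^2/3 + 100

Expand and integrate term by term over [-π, π]:
  ∫ (7x)^2 dx = 49·(2π^3/3); ∫ 2·7·(10)·x dx = 0 (odd integrand); ∫ 10^2 dx = 100·2π.
So (1/(2π)) ∫_{-π}^{π} (7x + 10)^2 dx = 49π^2/3 + 100 = 49π^2/3 + 100.
Parseval ⇒ Σ |c_n|^2 = 49π^2/3 + 100.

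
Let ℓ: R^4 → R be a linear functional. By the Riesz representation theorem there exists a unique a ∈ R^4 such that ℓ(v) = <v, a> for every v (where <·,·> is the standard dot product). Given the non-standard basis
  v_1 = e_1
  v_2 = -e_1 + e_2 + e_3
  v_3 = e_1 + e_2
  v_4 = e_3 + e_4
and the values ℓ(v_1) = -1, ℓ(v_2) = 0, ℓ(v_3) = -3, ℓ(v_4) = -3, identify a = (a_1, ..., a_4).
a = (-1, -2, 1, -4)

Write a = (a_1, ..., a_4) in the standard basis. For each basis vector v_i, ℓ(v_i) = <v_i, a> is a linear equation in the a_j's. Collect the n equations into a matrix system V a = ℓ, where row i of V is v_i (expressed in the standard basis). Since V is invertible (lower-triangular with 1s on the diagonal, up to permutation), solve by back-substitution:
  V =
[[1, 0, 0, 0],
 [-1, 1, 1, 0],
 [1, 1, 0, 0],
 [0, 0, 1, 1]]
  V a = (-1, 0, -3, -3)
Solving gives a = (-1, -2, 1, -4).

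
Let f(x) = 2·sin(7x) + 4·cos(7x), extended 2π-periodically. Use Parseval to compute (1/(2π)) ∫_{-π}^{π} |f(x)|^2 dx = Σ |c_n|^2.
Σ |c_n|^2 = 10

Expand |f|^2 and use orthogonality of {sin(nx), cos(mx)} on [-π, π]:
  ∫_{-π}^{π} sin(nx)^2 dx = π, ∫ cos(mx)^2 dx = π, and cross terms integrate to 0.
So ∫_{-π}^{π} f(x)^2 dx = 2^2 · π + 4^2 · π = (4 + 16)π.
Divide by 2π: (4 + 16)/2 = 10.
By Parseval, this equals Σ |c_n|^2.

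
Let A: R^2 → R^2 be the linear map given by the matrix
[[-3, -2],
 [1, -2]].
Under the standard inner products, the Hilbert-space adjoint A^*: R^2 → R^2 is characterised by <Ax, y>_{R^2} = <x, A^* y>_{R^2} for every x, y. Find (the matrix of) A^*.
A^* = A^T =
[[-3, 1],
 [-2, -2]]

For real matrices with standard dot products, the defining identity <Ax, y> = <x, A^* y> gives (Ax)^T y = x^T (A^*) y, i.e. x^T A^T y = x^T (A^*) y. Since this holds for all x, y, we must have A^* = A^T. Therefore
A^* =
[[-3, 1],
 [-2, -2]].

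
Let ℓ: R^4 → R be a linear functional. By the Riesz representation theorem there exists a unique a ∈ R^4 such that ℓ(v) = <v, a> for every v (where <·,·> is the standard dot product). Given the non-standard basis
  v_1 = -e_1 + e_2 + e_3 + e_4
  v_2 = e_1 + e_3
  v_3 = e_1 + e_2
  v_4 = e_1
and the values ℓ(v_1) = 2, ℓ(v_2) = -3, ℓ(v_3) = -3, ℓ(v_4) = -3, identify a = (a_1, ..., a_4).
a = (-3, 0, 0, -1)

Write a = (a_1, ..., a_4) in the standard basis. For each basis vector v_i, ℓ(v_i) = <v_i, a> is a linear equation in the a_j's. Collect the n equations into a matrix system V a = ℓ, where row i of V is v_i (expressed in the standard basis). Since V is invertible (lower-triangular with 1s on the diagonal, up to permutation), solve by back-substitution:
  V =
[[-1, 1, 1, 1],
 [1, 0, 1, 0],
 [1, 1, 0, 0],
 [1, 0, 0, 0]]
  V a = (2, -3, -3, -3)
Solving gives a = (-3, 0, 0, -1).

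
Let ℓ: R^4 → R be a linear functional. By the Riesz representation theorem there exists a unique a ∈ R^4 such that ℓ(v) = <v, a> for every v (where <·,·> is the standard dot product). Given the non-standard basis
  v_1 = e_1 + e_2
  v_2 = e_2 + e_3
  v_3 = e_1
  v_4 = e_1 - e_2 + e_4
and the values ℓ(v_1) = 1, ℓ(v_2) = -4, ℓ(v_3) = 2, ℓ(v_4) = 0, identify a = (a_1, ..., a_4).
a = (2, -1, -3, -3)

Write a = (a_1, ..., a_4) in the standard basis. For each basis vector v_i, ℓ(v_i) = <v_i, a> is a linear equation in the a_j's. Collect the n equations into a matrix system V a = ℓ, where row i of V is v_i (expressed in the standard basis). Since V is invertible (lower-triangular with 1s on the diagonal, up to permutation), solve by back-substitution:
  V =
[[1, 1, 0, 0],
 [0, 1, 1, 0],
 [1, 0, 0, 0],
 [1, -1, 0, 1]]
  V a = (1, -4, 2, 0)
Solving gives a = (2, -1, -3, -3).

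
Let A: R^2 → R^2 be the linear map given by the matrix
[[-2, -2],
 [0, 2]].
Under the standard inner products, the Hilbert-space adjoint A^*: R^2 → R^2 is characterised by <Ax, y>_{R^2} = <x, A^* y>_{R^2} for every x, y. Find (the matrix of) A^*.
A^* = A^T =
[[-2, 0],
 [-2, 2]]

For real matrices with standard dot products, the defining identity <Ax, y> = <x, A^* y> gives (Ax)^T y = x^T (A^*) y, i.e. x^T A^T y = x^T (A^*) y. Since this holds for all x, y, we must have A^* = A^T. Therefore
A^* =
[[-2, 0],
 [-2, 2]].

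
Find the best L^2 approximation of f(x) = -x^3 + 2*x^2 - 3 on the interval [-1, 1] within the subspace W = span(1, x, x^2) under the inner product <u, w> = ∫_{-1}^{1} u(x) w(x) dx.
g(x) = 2*x^2 - 3*x/5 - 3

The best approximation g ∈ W is the orthogonal projection of f onto W. Writing g = a_0 + a_1 x + a_2 x^2, the coefficients solve the normal equations G · a = b where
  G_{ij} = <φ_i, φ_j> and b_i = <f, φ_i>, with φ_0 = 1, φ_1 = x, φ_2 = x^2.
G =
  [2, 0, 2/3]
  [0, 2/3, 0]
  [2/3, 0, 2/5],
b = (-14/3, -2/5, -6/5).
Solving gives a_0 = -3, a_1 = -3/5, a_2 = 2, so
  g(x) = 2*x^2 - 3*x/5 - 3.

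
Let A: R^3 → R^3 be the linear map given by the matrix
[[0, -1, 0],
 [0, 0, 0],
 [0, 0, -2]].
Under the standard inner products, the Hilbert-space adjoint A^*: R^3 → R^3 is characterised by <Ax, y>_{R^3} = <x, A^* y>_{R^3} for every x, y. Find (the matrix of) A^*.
A^* = A^T =
[[0, 0, 0],
 [-1, 0, 0],
 [0, 0, -2]]

For real matrices with standard dot products, the defining identity <Ax, y> = <x, A^* y> gives (Ax)^T y = x^T (A^*) y, i.e. x^T A^T y = x^T (A^*) y. Since this holds for all x, y, we must have A^* = A^T. Therefore
A^* =
[[0, 0, 0],
 [-1, 0, 0],
 [0, 0, -2]].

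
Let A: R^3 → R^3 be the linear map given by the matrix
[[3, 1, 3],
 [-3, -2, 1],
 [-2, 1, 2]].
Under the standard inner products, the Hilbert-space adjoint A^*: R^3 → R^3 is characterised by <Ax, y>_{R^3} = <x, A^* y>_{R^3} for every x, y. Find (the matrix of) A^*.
A^* = A^T =
[[3, -3, -2],
 [1, -2, 1],
 [3, 1, 2]]

For real matrices with standard dot products, the defining identity <Ax, y> = <x, A^* y> gives (Ax)^T y = x^T (A^*) y, i.e. x^T A^T y = x^T (A^*) y. Since this holds for all x, y, we must have A^* = A^T. Therefore
A^* =
[[3, -3, -2],
 [1, -2, 1],
 [3, 1, 2]].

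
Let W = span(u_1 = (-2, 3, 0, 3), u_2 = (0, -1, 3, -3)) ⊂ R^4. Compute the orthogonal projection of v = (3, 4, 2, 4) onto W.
proj_W(v) = (-222/137, 335/137, -6/137, 339/137)

Set up U = [u_1 | ... | u_2] ∈ R^(4×2). The projector onto W = col(U) is P = U (U^T U)^(-1) U^T.
Compute U^T U =
  [22, -12]
  [-12, 19],
and U^T v = (18, -10).
Solve U^T U · c = U^T v for the coefficients: c = (111/137, -2/137). The projection is proj_W(v) = U c.
Check: (v - proj_W(v)) · u_1 = 0  (should be 0).
Check: (v - proj_W(v)) · u_2 = 0  (should be 0).
Result: proj_W(v) = (-222/137, 335/137, -6/137, 339/137).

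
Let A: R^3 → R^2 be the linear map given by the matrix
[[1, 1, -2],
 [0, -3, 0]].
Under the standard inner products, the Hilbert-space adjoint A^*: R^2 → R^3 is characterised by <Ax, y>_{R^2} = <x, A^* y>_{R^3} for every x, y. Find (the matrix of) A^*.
A^* = A^T =
[[1, 0],
 [1, -3],
 [-2, 0]]

For real matrices with standard dot products, the defining identity <Ax, y> = <x, A^* y> gives (Ax)^T y = x^T (A^*) y, i.e. x^T A^T y = x^T (A^*) y. Since this holds for all x, y, we must have A^* = A^T. Therefore
A^* =
[[1, 0],
 [1, -3],
 [-2, 0]].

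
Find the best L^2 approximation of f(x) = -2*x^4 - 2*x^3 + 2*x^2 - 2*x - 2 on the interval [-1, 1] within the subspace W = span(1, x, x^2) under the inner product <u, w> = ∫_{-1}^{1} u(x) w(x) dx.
g(x) = 2*x^2/7 - 16*x/5 - 64/35

The best approximation g ∈ W is the orthogonal projection of f onto W. Writing g = a_0 + a_1 x + a_2 x^2, the coefficients solve the normal equations G · a = b where
  G_{ij} = <φ_i, φ_j> and b_i = <f, φ_i>, with φ_0 = 1, φ_1 = x, φ_2 = x^2.
G =
  [2, 0, 2/3]
  [0, 2/3, 0]
  [2/3, 0, 2/5],
b = (-52/15, -32/15, -116/105).
Solving gives a_0 = -64/35, a_1 = -16/5, a_2 = 2/7, so
  g(x) = 2*x^2/7 - 16*x/5 - 64/35.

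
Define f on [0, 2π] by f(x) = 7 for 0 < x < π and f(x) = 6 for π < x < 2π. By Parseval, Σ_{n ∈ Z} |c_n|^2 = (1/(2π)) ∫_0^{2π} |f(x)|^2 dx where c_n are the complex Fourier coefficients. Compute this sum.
Σ |c_n|^2 = 85/2

Parseval equates the L^2 energy of f (normalised by 1/(2π)) with the ℓ^2 sum of its Fourier coefficients: (1/(2π)) ∫_0^{2π} |f|^2 = Σ |c_n|^2.
Compute the left side: (1/(2π)) [∫_0^π 7^2 dx + ∫_π^{2π} 6^2 dx] = (1/(2π)) · (49π + 36π) = (49 + 36)/2 = 85/2.
So Σ_{n ∈ Z} |c_n|^2 = 85/2.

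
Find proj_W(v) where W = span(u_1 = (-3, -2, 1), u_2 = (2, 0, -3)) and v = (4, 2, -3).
proj_W(v) = (416/101, 188/101, -295/101)

Set up U = [u_1 | ... | u_2] ∈ R^(3×2). The projector onto W = col(U) is P = U (U^T U)^(-1) U^T.
Compute U^T U =
  [14, -9]
  [-9, 13],
and U^T v = (-19, 17).
Solve U^T U · c = U^T v for the coefficients: c = (-94/101, 67/101). The projection is proj_W(v) = U c.
Check: (v - proj_W(v)) · u_1 = 0  (should be 0).
Check: (v - proj_W(v)) · u_2 = 0  (should be 0).
Result: proj_W(v) = (416/101, 188/101, -295/101).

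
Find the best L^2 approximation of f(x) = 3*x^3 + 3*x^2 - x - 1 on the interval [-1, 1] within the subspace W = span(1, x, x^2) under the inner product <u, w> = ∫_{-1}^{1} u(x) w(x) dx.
g(x) = 3*x^2 + 4*x/5 - 1

The best approximation g ∈ W is the orthogonal projection of f onto W. Writing g = a_0 + a_1 x + a_2 x^2, the coefficients solve the normal equations G · a = b where
  G_{ij} = <φ_i, φ_j> and b_i = <f, φ_i>, with φ_0 = 1, φ_1 = x, φ_2 = x^2.
G =
  [2, 0, 2/3]
  [0, 2/3, 0]
  [2/3, 0, 2/5],
b = (0, 8/15, 8/15).
Solving gives a_0 = -1, a_1 = 4/5, a_2 = 3, so
  g(x) = 3*x^2 + 4*x/5 - 1.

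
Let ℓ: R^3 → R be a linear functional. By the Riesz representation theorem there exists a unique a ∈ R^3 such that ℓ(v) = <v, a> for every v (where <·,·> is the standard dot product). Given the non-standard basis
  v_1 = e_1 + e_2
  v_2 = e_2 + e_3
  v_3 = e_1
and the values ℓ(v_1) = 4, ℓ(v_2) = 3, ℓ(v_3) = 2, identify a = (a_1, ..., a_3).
a = (2, 2, 1)

Write a = (a_1, ..., a_3) in the standard basis. For each basis vector v_i, ℓ(v_i) = <v_i, a> is a linear equation in the a_j's. Collect the n equations into a matrix system V a = ℓ, where row i of V is v_i (expressed in the standard basis). Since V is invertible (lower-triangular with 1s on the diagonal, up to permutation), solve by back-substitution:
  V =
[[1, 1, 0],
 [0, 1, 1],
 [1, 0, 0]]
  V a = (4, 3, 2)
Solving gives a = (2, 2, 1).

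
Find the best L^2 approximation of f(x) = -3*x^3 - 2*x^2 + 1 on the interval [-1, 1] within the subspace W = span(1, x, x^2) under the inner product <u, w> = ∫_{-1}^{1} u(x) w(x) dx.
g(x) = -2*x^2 - 9*x/5 + 1

The best approximation g ∈ W is the orthogonal projection of f onto W. Writing g = a_0 + a_1 x + a_2 x^2, the coefficients solve the normal equations G · a = b where
  G_{ij} = <φ_i, φ_j> and b_i = <f, φ_i>, with φ_0 = 1, φ_1 = x, φ_2 = x^2.
G =
  [2, 0, 2/3]
  [0, 2/3, 0]
  [2/3, 0, 2/5],
b = (2/3, -6/5, -2/15).
Solving gives a_0 = 1, a_1 = -9/5, a_2 = -2, so
  g(x) = -2*x^2 - 9*x/5 + 1.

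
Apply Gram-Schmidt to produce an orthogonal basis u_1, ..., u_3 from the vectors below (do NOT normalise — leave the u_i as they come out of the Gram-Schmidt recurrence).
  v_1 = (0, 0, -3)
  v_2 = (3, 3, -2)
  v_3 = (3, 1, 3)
Orthogonal basis:
  u_1 = (0, 0, -3)
  u_2 = (3, 3, 0)
  u_3 = (1, -1, 0)

Apply the Gram-Schmidt recurrence
  u_1 = v_1
  u_i = v_i − Σ_{j<i} ((v_i · u_j) / (u_j · u_j)) · u_j.

Step by step this gives:
  u_1 = (0, 0, -3)
  u_2 = (3, 3, 0)
  u_3 = (1, -1, 0)

Orthogonality check:
  u_2 · u_1 = 0 (should be 0)
  u_3 · u_1 = 0 (should be 0)
  u_3 · u_2 = 0 (should be 0)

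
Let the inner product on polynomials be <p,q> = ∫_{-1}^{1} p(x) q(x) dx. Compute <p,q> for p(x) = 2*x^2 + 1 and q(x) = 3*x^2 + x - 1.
<p,q> = 16/15

Expand the product: p(x)·q(x) = 6*x^4 + 2*x^3 + x^2 + x - 1.
∫_{-1}^{1} of each monomial x^k gives [2/(k+1) if k even, 0 if k odd]. Integrating term-by-term (or equivalently evaluating the antiderivative F(x) = 6*x^5/5 + x^4/2 + x^3/3 + x^2/2 - x at the endpoints):
  F(1) − F(−1) = 23/15 − (7/15) = 16/15.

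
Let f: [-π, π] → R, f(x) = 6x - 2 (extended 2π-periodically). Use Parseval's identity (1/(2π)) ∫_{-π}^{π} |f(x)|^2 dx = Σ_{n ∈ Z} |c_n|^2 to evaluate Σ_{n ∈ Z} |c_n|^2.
Σ |c_n|^2 = 12π^2 + 4

Expand and integrate term by term over [-π, π]:
  ∫ (6x)^2 dx = 36·(2π^3/3); ∫ 2·6·(-2)·x dx = 0 (odd integrand); ∫ (-2)^2 dx = 4·2π.
So (1/(2π)) ∫_{-π}^{π} (6x - 2)^2 dx = 36π^2/3 + 4 = 12π^2 + 4.
Parseval ⇒ Σ |c_n|^2 = 12π^2 + 4.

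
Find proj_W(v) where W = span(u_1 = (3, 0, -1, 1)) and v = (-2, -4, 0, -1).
proj_W(v) = (-21/11, 0, 7/11, -7/11)

Set up U = [u_1 | ... | u_1] ∈ R^(4×1). The projector onto W = col(U) is P = U (U^T U)^(-1) U^T.
Compute U^T U =
  [11],
and U^T v = (-7).
Solve U^T U · c = U^T v for the coefficients: c = (-7/11). The projection is proj_W(v) = U c.
Check: (v - proj_W(v)) · u_1 = 0  (should be 0).
Result: proj_W(v) = (-21/11, 0, 7/11, -7/11).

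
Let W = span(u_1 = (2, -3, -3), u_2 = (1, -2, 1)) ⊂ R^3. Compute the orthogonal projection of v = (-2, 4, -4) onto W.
proj_W(v) = (-196/107, 438/107, -426/107)

Set up U = [u_1 | ... | u_2] ∈ R^(3×2). The projector onto W = col(U) is P = U (U^T U)^(-1) U^T.
Compute U^T U =
  [22, 5]
  [5, 6],
and U^T v = (-4, -14).
Solve U^T U · c = U^T v for the coefficients: c = (46/107, -288/107). The projection is proj_W(v) = U c.
Check: (v - proj_W(v)) · u_1 = 0  (should be 0).
Check: (v - proj_W(v)) · u_2 = 0  (should be 0).
Result: proj_W(v) = (-196/107, 438/107, -426/107).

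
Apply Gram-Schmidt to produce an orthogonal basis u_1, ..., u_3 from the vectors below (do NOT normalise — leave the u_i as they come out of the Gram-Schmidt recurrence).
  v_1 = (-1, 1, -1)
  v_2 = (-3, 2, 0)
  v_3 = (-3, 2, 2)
Orthogonal basis:
  u_1 = (-1, 1, -1)
  u_2 = (-4/3, 1/3, 5/3)
  u_3 = (2/7, 3/7, 1/7)

Apply the Gram-Schmidt recurrence
  u_1 = v_1
  u_i = v_i − Σ_{j<i} ((v_i · u_j) / (u_j · u_j)) · u_j.

Step by step this gives:
  u_1 = (-1, 1, -1)
  u_2 = (-4/3, 1/3, 5/3)
  u_3 = (2/7, 3/7, 1/7)

Orthogonality check:
  u_2 · u_1 = 0 (should be 0)
  u_3 · u_1 = 0 (should be 0)
  u_3 · u_2 = 0 (should be 0)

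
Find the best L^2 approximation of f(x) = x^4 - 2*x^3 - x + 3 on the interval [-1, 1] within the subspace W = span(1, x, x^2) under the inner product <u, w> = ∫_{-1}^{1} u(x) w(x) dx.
g(x) = 6*x^2/7 - 11*x/5 + 102/35

The best approximation g ∈ W is the orthogonal projection of f onto W. Writing g = a_0 + a_1 x + a_2 x^2, the coefficients solve the normal equations G · a = b where
  G_{ij} = <φ_i, φ_j> and b_i = <f, φ_i>, with φ_0 = 1, φ_1 = x, φ_2 = x^2.
G =
  [2, 0, 2/3]
  [0, 2/3, 0]
  [2/3, 0, 2/5],
b = (32/5, -22/15, 16/7).
Solving gives a_0 = 102/35, a_1 = -11/5, a_2 = 6/7, so
  g(x) = 6*x^2/7 - 11*x/5 + 102/35.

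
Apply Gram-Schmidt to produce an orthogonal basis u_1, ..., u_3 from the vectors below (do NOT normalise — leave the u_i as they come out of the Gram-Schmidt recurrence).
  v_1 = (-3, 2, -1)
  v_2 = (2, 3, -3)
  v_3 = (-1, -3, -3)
Orthogonal basis:
  u_1 = (-3, 2, -1)
  u_2 = (37/14, 18/7, -39/14)
  u_3 = (-225/299, -825/299, -75/23)

Apply the Gram-Schmidt recurrence
  u_1 = v_1
  u_i = v_i − Σ_{j<i} ((v_i · u_j) / (u_j · u_j)) · u_j.

Step by step this gives:
  u_1 = (-3, 2, -1)
  u_2 = (37/14, 18/7, -39/14)
  u_3 = (-225/299, -825/299, -75/23)

Orthogonality check:
  u_2 · u_1 = 0 (should be 0)
  u_3 · u_1 = 0 (should be 0)
  u_3 · u_2 = 0 (should be 0)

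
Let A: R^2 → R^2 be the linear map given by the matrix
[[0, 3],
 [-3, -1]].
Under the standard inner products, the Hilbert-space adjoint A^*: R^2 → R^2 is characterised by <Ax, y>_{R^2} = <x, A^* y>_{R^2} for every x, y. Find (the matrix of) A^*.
A^* = A^T =
[[0, -3],
 [3, -1]]

For real matrices with standard dot products, the defining identity <Ax, y> = <x, A^* y> gives (Ax)^T y = x^T (A^*) y, i.e. x^T A^T y = x^T (A^*) y. Since this holds for all x, y, we must have A^* = A^T. Therefore
A^* =
[[0, -3],
 [3, -1]].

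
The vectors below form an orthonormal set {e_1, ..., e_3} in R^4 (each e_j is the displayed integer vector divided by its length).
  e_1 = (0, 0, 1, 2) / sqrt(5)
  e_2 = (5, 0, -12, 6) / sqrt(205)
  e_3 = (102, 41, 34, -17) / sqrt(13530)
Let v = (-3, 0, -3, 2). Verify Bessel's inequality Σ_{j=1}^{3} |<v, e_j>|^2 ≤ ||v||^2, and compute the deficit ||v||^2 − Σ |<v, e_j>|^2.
Σ |<v, e_j>|^2 = 3292/165; ||v||^2 = 22; deficit = 338/165

Write each e_j = u_j / sqrt(<u_j, u_j>) where u_j is the displayed integer vector. Then <v, e_j> = <v, u_j> / sqrt(<u_j, u_j>), so |<v, e_j>|^2 = <v, u_j>^2 / <u_j, u_j>.
Coefficients: <v, e_1> = 1/sqrt(5), <v, e_2> = 33/sqrt(205), <v, e_3> = -442/sqrt(13530).
Square and sum: Σ |<v, e_j>|^2 = 3292/165.
Compute ||v||^2 = v·v = 22.
Deficit = 22 − 3292/165 = 338/165 ≥ 0, confirming Bessel's inequality. (The deficit equals ||v − Σ <v,e_j> e_j||^2, the squared distance from v to span{e_j}.)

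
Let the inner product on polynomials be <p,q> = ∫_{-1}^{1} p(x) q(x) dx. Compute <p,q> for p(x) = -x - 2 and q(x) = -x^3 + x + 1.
<p,q> = -64/15

Expand the product: p(x)·q(x) = x^4 + 2*x^3 - x^2 - 3*x - 2.
∫_{-1}^{1} of each monomial x^k gives [2/(k+1) if k even, 0 if k odd]. Integrating term-by-term (or equivalently evaluating the antiderivative F(x) = x^5/5 + x^4/2 - x^3/3 - 3*x^2/2 - 2*x at the endpoints):
  F(1) − F(−1) = -47/15 − (17/15) = -64/15.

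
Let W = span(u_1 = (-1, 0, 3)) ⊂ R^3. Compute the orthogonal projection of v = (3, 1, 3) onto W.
proj_W(v) = (-3/5, 0, 9/5)

Set up U = [u_1 | ... | u_1] ∈ R^(3×1). The projector onto W = col(U) is P = U (U^T U)^(-1) U^T.
Compute U^T U =
  [10],
and U^T v = (6).
Solve U^T U · c = U^T v for the coefficients: c = (3/5). The projection is proj_W(v) = U c.
Check: (v - proj_W(v)) · u_1 = 0  (should be 0).
Result: proj_W(v) = (-3/5, 0, 9/5).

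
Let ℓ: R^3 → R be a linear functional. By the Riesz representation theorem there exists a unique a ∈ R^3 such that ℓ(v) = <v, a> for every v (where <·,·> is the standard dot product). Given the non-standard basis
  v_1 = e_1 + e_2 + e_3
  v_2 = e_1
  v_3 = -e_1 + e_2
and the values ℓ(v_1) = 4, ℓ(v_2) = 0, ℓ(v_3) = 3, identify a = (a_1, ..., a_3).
a = (0, 3, 1)

Write a = (a_1, ..., a_3) in the standard basis. For each basis vector v_i, ℓ(v_i) = <v_i, a> is a linear equation in the a_j's. Collect the n equations into a matrix system V a = ℓ, where row i of V is v_i (expressed in the standard basis). Since V is invertible (lower-triangular with 1s on the diagonal, up to permutation), solve by back-substitution:
  V =
[[1, 1, 1],
 [1, 0, 0],
 [-1, 1, 0]]
  V a = (4, 0, 3)
Solving gives a = (0, 3, 1).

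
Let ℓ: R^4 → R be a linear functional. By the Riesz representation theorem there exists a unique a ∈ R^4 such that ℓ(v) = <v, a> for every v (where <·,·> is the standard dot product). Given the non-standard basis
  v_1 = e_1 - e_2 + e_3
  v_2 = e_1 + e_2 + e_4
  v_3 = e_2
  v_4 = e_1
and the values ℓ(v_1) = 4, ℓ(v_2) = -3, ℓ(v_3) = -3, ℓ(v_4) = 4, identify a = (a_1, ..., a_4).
a = (4, -3, -3, -4)

Write a = (a_1, ..., a_4) in the standard basis. For each basis vector v_i, ℓ(v_i) = <v_i, a> is a linear equation in the a_j's. Collect the n equations into a matrix system V a = ℓ, where row i of V is v_i (expressed in the standard basis). Since V is invertible (lower-triangular with 1s on the diagonal, up to permutation), solve by back-substitution:
  V =
[[1, -1, 1, 0],
 [1, 1, 0, 1],
 [0, 1, 0, 0],
 [1, 0, 0, 0]]
  V a = (4, -3, -3, 4)
Solving gives a = (4, -3, -3, -4).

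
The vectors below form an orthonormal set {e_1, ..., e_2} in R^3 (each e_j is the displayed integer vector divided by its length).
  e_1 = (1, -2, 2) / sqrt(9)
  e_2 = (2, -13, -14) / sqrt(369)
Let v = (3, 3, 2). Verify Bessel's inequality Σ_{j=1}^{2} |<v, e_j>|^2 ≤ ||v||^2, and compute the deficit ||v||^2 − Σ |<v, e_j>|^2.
Σ |<v, e_j>|^2 = 418/41; ||v||^2 = 22; deficit = 484/41

Write each e_j = u_j / sqrt(<u_j, u_j>) where u_j is the displayed integer vector. Then <v, e_j> = <v, u_j> / sqrt(<u_j, u_j>), so |<v, e_j>|^2 = <v, u_j>^2 / <u_j, u_j>.
Coefficients: <v, e_1> = 1/sqrt(9), <v, e_2> = -61/sqrt(369).
Square and sum: Σ |<v, e_j>|^2 = 418/41.
Compute ||v||^2 = v·v = 22.
Deficit = 22 − 418/41 = 484/41 ≥ 0, confirming Bessel's inequality. (The deficit equals ||v − Σ <v,e_j> e_j||^2, the squared distance from v to span{e_j}.)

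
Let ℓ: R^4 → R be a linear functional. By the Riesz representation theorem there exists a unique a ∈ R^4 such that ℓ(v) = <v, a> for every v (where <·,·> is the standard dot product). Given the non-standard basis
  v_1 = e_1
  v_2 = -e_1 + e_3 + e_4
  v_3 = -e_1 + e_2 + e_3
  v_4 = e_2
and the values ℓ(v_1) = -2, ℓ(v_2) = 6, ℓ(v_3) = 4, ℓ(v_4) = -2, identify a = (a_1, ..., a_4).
a = (-2, -2, 4, 0)

Write a = (a_1, ..., a_4) in the standard basis. For each basis vector v_i, ℓ(v_i) = <v_i, a> is a linear equation in the a_j's. Collect the n equations into a matrix system V a = ℓ, where row i of V is v_i (expressed in the standard basis). Since V is invertible (lower-triangular with 1s on the diagonal, up to permutation), solve by back-substitution:
  V =
[[1, 0, 0, 0],
 [-1, 0, 1, 1],
 [-1, 1, 1, 0],
 [0, 1, 0, 0]]
  V a = (-2, 6, 4, -2)
Solving gives a = (-2, -2, 4, 0).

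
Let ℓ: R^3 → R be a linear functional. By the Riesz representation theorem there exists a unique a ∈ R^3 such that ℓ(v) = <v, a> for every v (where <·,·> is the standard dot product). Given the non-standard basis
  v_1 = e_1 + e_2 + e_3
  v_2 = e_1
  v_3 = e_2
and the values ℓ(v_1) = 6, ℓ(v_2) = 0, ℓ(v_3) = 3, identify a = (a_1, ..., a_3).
a = (0, 3, 3)

Write a = (a_1, ..., a_3) in the standard basis. For each basis vector v_i, ℓ(v_i) = <v_i, a> is a linear equation in the a_j's. Collect the n equations into a matrix system V a = ℓ, where row i of V is v_i (expressed in the standard basis). Since V is invertible (lower-triangular with 1s on the diagonal, up to permutation), solve by back-substitution:
  V =
[[1, 1, 1],
 [1, 0, 0],
 [0, 1, 0]]
  V a = (6, 0, 3)
Solving gives a = (0, 3, 3).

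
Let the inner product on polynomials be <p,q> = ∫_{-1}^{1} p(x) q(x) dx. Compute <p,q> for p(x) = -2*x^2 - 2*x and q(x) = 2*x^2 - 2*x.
<p,q> = 16/15

Expand the product: p(x)·q(x) = -4*x^4 + 4*x^2.
∫_{-1}^{1} of each monomial x^k gives [2/(k+1) if k even, 0 if k odd]. Integrating term-by-term (or equivalently evaluating the antiderivative F(x) = -4*x^5/5 + 4*x^3/3 at the endpoints):
  F(1) − F(−1) = 8/15 − (-8/15) = 16/15.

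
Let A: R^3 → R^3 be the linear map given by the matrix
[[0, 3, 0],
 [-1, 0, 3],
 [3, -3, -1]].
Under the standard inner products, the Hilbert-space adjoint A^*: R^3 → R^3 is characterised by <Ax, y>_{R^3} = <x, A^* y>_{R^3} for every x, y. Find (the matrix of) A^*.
A^* = A^T =
[[0, -1, 3],
 [3, 0, -3],
 [0, 3, -1]]

For real matrices with standard dot products, the defining identity <Ax, y> = <x, A^* y> gives (Ax)^T y = x^T (A^*) y, i.e. x^T A^T y = x^T (A^*) y. Since this holds for all x, y, we must have A^* = A^T. Therefore
A^* =
[[0, -1, 3],
 [3, 0, -3],
 [0, 3, -1]].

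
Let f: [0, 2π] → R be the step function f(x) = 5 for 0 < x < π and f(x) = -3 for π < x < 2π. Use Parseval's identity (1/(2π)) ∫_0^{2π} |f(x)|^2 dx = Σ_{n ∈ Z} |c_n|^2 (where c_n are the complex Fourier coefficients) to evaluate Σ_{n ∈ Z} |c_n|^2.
Σ |c_n|^2 = 17

Parseval equates the L^2 energy of f (normalised by 1/(2π)) with the ℓ^2 sum of its Fourier coefficients: (1/(2π)) ∫_0^{2π} |f|^2 = Σ |c_n|^2.
Compute the left side: (1/(2π)) [∫_0^π 5^2 dx + ∫_π^{2π} (-3)^2 dx] = (1/(2π)) · (25π + 9π) = (25 + 9)/2 = 17.
So Σ_{n ∈ Z} |c_n|^2 = 17.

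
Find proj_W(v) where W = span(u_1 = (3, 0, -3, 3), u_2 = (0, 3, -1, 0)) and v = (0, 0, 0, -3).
proj_W(v) = (-30/29, 9/29, 27/29, -30/29)

Set up U = [u_1 | ... | u_2] ∈ R^(4×2). The projector onto W = col(U) is P = U (U^T U)^(-1) U^T.
Compute U^T U =
  [27, 3]
  [3, 10],
and U^T v = (-9, 0).
Solve U^T U · c = U^T v for the coefficients: c = (-10/29, 3/29). The projection is proj_W(v) = U c.
Check: (v - proj_W(v)) · u_1 = 0  (should be 0).
Check: (v - proj_W(v)) · u_2 = 0  (should be 0).
Result: proj_W(v) = (-30/29, 9/29, 27/29, -30/29).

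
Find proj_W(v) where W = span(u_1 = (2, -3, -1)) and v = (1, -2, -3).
proj_W(v) = (11/7, -33/14, -11/14)

Set up U = [u_1 | ... | u_1] ∈ R^(3×1). The projector onto W = col(U) is P = U (U^T U)^(-1) U^T.
Compute U^T U =
  [14],
and U^T v = (11).
Solve U^T U · c = U^T v for the coefficients: c = (11/14). The projection is proj_W(v) = U c.
Check: (v - proj_W(v)) · u_1 = 0  (should be 0).
Result: proj_W(v) = (11/7, -33/14, -11/14).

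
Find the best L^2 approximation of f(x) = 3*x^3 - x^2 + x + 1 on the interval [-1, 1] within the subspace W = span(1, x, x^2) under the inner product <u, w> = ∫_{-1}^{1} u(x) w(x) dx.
g(x) = -x^2 + 14*x/5 + 1

The best approximation g ∈ W is the orthogonal projection of f onto W. Writing g = a_0 + a_1 x + a_2 x^2, the coefficients solve the normal equations G · a = b where
  G_{ij} = <φ_i, φ_j> and b_i = <f, φ_i>, with φ_0 = 1, φ_1 = x, φ_2 = x^2.
G =
  [2, 0, 2/3]
  [0, 2/3, 0]
  [2/3, 0, 2/5],
b = (4/3, 28/15, 4/15).
Solving gives a_0 = 1, a_1 = 14/5, a_2 = -1, so
  g(x) = -x^2 + 14*x/5 + 1.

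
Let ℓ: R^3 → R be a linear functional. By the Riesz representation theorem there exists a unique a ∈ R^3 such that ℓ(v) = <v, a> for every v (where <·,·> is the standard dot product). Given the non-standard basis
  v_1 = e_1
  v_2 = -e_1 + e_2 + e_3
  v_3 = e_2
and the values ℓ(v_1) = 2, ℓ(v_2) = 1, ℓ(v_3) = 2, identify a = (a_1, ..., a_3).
a = (2, 2, 1)

Write a = (a_1, ..., a_3) in the standard basis. For each basis vector v_i, ℓ(v_i) = <v_i, a> is a linear equation in the a_j's. Collect the n equations into a matrix system V a = ℓ, where row i of V is v_i (expressed in the standard basis). Since V is invertible (lower-triangular with 1s on the diagonal, up to permutation), solve by back-substitution:
  V =
[[1, 0, 0],
 [-1, 1, 1],
 [0, 1, 0]]
  V a = (2, 1, 2)
Solving gives a = (2, 2, 1).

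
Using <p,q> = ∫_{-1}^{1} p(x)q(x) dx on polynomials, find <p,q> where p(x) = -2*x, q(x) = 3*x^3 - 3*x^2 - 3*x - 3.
<p,q> = 8/5

Expand the product: p(x)·q(x) = -6*x^4 + 6*x^3 + 6*x^2 + 6*x.
∫_{-1}^{1} of each monomial x^k gives [2/(k+1) if k even, 0 if k odd]. Integrating term-by-term (or equivalently evaluating the antiderivative F(x) = -6*x^5/5 + 3*x^4/2 + 2*x^3 + 3*x^2 at the endpoints):
  F(1) − F(−1) = 53/10 − (37/10) = 8/5.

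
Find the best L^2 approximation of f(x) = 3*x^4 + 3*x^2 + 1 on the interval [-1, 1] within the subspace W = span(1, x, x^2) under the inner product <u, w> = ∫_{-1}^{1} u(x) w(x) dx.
g(x) = 39*x^2/7 + 26/35

The best approximation g ∈ W is the orthogonal projection of f onto W. Writing g = a_0 + a_1 x + a_2 x^2, the coefficients solve the normal equations G · a = b where
  G_{ij} = <φ_i, φ_j> and b_i = <f, φ_i>, with φ_0 = 1, φ_1 = x, φ_2 = x^2.
G =
  [2, 0, 2/3]
  [0, 2/3, 0]
  [2/3, 0, 2/5],
b = (26/5, 0, 286/105).
Solving gives a_0 = 26/35, a_1 = 0, a_2 = 39/7, so
  g(x) = 39*x^2/7 + 26/35.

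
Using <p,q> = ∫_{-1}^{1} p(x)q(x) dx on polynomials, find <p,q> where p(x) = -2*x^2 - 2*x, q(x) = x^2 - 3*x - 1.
<p,q> = 68/15

Expand the product: p(x)·q(x) = -2*x^4 + 4*x^3 + 8*x^2 + 2*x.
∫_{-1}^{1} of each monomial x^k gives [2/(k+1) if k even, 0 if k odd]. Integrating term-by-term (or equivalently evaluating the antiderivative F(x) = -2*x^5/5 + x^4 + 8*x^3/3 + x^2 at the endpoints):
  F(1) − F(−1) = 64/15 − (-4/15) = 68/15.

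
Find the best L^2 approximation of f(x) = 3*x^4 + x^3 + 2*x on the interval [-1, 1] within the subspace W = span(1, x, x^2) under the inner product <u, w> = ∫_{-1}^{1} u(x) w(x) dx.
g(x) = 18*x^2/7 + 13*x/5 - 9/35

The best approximation g ∈ W is the orthogonal projection of f onto W. Writing g = a_0 + a_1 x + a_2 x^2, the coefficients solve the normal equations G · a = b where
  G_{ij} = <φ_i, φ_j> and b_i = <f, φ_i>, with φ_0 = 1, φ_1 = x, φ_2 = x^2.
G =
  [2, 0, 2/3]
  [0, 2/3, 0]
  [2/3, 0, 2/5],
b = (6/5, 26/15, 6/7).
Solving gives a_0 = -9/35, a_1 = 13/5, a_2 = 18/7, so
  g(x) = 18*x^2/7 + 13*x/5 - 9/35.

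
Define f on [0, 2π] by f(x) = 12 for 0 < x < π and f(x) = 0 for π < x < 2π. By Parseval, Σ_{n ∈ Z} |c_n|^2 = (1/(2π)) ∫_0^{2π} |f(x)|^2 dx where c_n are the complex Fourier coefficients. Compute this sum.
Σ |c_n|^2 = 72

Parseval equates the L^2 energy of f (normalised by 1/(2π)) with the ℓ^2 sum of its Fourier coefficients: (1/(2π)) ∫_0^{2π} |f|^2 = Σ |c_n|^2.
Compute the left side: (1/(2π)) [∫_0^π 12^2 dx + ∫_π^{2π} 0^2 dx] = (1/(2π)) · (144π + 0π) = (144 + 0)/2 = 72.
So Σ_{n ∈ Z} |c_n|^2 = 72.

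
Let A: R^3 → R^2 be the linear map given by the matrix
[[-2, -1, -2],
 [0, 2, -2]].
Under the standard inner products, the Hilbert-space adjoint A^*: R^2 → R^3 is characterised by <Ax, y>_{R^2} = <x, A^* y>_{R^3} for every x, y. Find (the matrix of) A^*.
A^* = A^T =
[[-2, 0],
 [-1, 2],
 [-2, -2]]

For real matrices with standard dot products, the defining identity <Ax, y> = <x, A^* y> gives (Ax)^T y = x^T (A^*) y, i.e. x^T A^T y = x^T (A^*) y. Since this holds for all x, y, we must have A^* = A^T. Therefore
A^* =
[[-2, 0],
 [-1, 2],
 [-2, -2]].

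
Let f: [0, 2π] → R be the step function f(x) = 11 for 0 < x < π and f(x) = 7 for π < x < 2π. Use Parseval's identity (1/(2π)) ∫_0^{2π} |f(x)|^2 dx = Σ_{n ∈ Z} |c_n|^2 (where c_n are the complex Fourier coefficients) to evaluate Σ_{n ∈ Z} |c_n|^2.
Σ |c_n|^2 = 85

Parseval equates the L^2 energy of f (normalised by 1/(2π)) with the ℓ^2 sum of its Fourier coefficients: (1/(2π)) ∫_0^{2π} |f|^2 = Σ |c_n|^2.
Compute the left side: (1/(2π)) [∫_0^π 11^2 dx + ∫_π^{2π} 7^2 dx] = (1/(2π)) · (121π + 49π) = (121 + 49)/2 = 85.
So Σ_{n ∈ Z} |c_n|^2 = 85.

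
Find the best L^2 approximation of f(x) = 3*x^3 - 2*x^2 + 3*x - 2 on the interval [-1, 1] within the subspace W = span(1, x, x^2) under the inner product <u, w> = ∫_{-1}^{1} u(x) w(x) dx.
g(x) = -2*x^2 + 24*x/5 - 2

The best approximation g ∈ W is the orthogonal projection of f onto W. Writing g = a_0 + a_1 x + a_2 x^2, the coefficients solve the normal equations G · a = b where
  G_{ij} = <φ_i, φ_j> and b_i = <f, φ_i>, with φ_0 = 1, φ_1 = x, φ_2 = x^2.
G =
  [2, 0, 2/3]
  [0, 2/3, 0]
  [2/3, 0, 2/5],
b = (-16/3, 16/5, -32/15).
Solving gives a_0 = -2, a_1 = 24/5, a_2 = -2, so
  g(x) = -2*x^2 + 24*x/5 - 2.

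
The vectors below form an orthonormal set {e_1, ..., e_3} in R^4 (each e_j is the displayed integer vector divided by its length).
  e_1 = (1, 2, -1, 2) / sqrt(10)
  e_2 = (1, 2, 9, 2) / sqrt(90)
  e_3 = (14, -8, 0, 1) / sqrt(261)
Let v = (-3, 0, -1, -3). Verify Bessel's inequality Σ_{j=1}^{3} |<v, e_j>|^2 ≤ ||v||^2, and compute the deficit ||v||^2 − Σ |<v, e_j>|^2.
Σ |<v, e_j>|^2 = 515/29; ||v||^2 = 19; deficit = 36/29

Write each e_j = u_j / sqrt(<u_j, u_j>) where u_j is the displayed integer vector. Then <v, e_j> = <v, u_j> / sqrt(<u_j, u_j>), so |<v, e_j>|^2 = <v, u_j>^2 / <u_j, u_j>.
Coefficients: <v, e_1> = -8/sqrt(10), <v, e_2> = -18/sqrt(90), <v, e_3> = -45/sqrt(261).
Square and sum: Σ |<v, e_j>|^2 = 515/29.
Compute ||v||^2 = v·v = 19.
Deficit = 19 − 515/29 = 36/29 ≥ 0, confirming Bessel's inequality. (The deficit equals ||v − Σ <v,e_j> e_j||^2, the squared distance from v to span{e_j}.)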